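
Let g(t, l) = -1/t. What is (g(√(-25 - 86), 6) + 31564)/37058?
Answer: 15782/18529 + I*√111/4113438 ≈ 0.85175 + 2.5613e-6*I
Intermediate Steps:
(g(√(-25 - 86), 6) + 31564)/37058 = (-1/(√(-25 - 86)) + 31564)/37058 = (-1/(√(-111)) + 31564)*(1/37058) = (-1/(I*√111) + 31564)*(1/37058) = (-(-1)*I*√111/111 + 31564)*(1/37058) = (I*√111/111 + 31564)*(1/37058) = (31564 + I*√111/111)*(1/37058) = 15782/18529 + I*√111/4113438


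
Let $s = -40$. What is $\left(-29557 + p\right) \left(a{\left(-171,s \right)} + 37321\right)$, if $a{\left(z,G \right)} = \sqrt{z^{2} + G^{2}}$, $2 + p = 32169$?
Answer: $97407810 + 2610 \sqrt{30841} \approx 9.7866 \cdot 10^{7}$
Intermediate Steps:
$p = 32167$ ($p = -2 + 32169 = 32167$)
$a{\left(z,G \right)} = \sqrt{G^{2} + z^{2}}$
$\left(-29557 + p\right) \left(a{\left(-171,s \right)} + 37321\right) = \left(-29557 + 32167\right) \left(\sqrt{\left(-40\right)^{2} + \left(-171\right)^{2}} + 37321\right) = 2610 \left(\sqrt{1600 + 29241} + 37321\right) = 2610 \left(\sqrt{30841} + 37321\right) = 2610 \left(37321 + \sqrt{30841}\right) = 97407810 + 2610 \sqrt{30841}$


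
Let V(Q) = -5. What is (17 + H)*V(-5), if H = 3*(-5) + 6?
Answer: -40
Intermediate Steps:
H = -9 (H = -15 + 6 = -9)
(17 + H)*V(-5) = (17 - 9)*(-5) = 8*(-5) = -40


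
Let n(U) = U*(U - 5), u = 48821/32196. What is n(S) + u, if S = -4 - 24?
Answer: 29797925/32196 ≈ 925.52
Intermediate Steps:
S = -28
u = 48821/32196 (u = 48821*(1/32196) = 48821/32196 ≈ 1.5164)
n(U) = U*(-5 + U)
n(S) + u = -28*(-5 - 28) + 48821/32196 = -28*(-33) + 48821/32196 = 924 + 48821/32196 = 29797925/32196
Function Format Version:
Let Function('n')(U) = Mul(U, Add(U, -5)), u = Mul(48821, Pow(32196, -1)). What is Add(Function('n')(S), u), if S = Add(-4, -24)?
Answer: Rational(29797925, 32196) ≈ 925.52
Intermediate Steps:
S = -28
u = Rational(48821, 32196) (u = Mul(48821, Rational(1, 32196)) = Rational(48821, 32196) ≈ 1.5164)
Function('n')(U) = Mul(U, Add(-5, U))
Add(Function('n')(S), u) = Add(Mul(-28, Add(-5, -28)), Rational(48821, 32196)) = Add(Mul(-28, -33), Rational(48821, 32196)) = Add(924, Rational(48821, 32196)) = Rational(29797925, 32196)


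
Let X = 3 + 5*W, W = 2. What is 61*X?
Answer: 793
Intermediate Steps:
X = 13 (X = 3 + 5*2 = 3 + 10 = 13)
61*X = 61*13 = 793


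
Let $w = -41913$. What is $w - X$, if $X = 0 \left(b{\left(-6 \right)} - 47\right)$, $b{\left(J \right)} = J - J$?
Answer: $-41913$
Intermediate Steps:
$b{\left(J \right)} = 0$
$X = 0$ ($X = 0 \left(0 - 47\right) = 0 \left(-47\right) = 0$)
$w - X = -41913 - 0 = -41913 + 0 = -41913$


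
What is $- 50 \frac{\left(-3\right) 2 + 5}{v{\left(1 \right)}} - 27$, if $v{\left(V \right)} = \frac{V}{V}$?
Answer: $23$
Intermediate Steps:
$v{\left(V \right)} = 1$
$- 50 \frac{\left(-3\right) 2 + 5}{v{\left(1 \right)}} - 27 = - 50 \frac{\left(-3\right) 2 + 5}{1} - 27 = - 50 \left(-6 + 5\right) 1 - 27 = - 50 \left(\left(-1\right) 1\right) - 27 = \left(-50\right) \left(-1\right) - 27 = 50 - 27 = 23$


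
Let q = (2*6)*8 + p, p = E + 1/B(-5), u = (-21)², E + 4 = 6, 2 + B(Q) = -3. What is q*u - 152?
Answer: 214889/5 ≈ 42978.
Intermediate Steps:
B(Q) = -5 (B(Q) = -2 - 3 = -5)
E = 2 (E = -4 + 6 = 2)
u = 441
p = 9/5 (p = 2 + 1/(-5) = 2 + 1*(-⅕) = 2 - ⅕ = 9/5 ≈ 1.8000)
q = 489/5 (q = (2*6)*8 + 9/5 = 12*8 + 9/5 = 96 + 9/5 = 489/5 ≈ 97.800)
q*u - 152 = (489/5)*441 - 152 = 215649/5 - 152 = 214889/5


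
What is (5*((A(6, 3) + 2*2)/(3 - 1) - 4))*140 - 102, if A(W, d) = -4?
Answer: -2902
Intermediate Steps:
(5*((A(6, 3) + 2*2)/(3 - 1) - 4))*140 - 102 = (5*((-4 + 2*2)/(3 - 1) - 4))*140 - 102 = (5*((-4 + 4)/2 - 4))*140 - 102 = (5*(0*(½) - 4))*140 - 102 = (5*(0 - 4))*140 - 102 = (5*(-4))*140 - 102 = -20*140 - 102 = -2800 - 102 = -2902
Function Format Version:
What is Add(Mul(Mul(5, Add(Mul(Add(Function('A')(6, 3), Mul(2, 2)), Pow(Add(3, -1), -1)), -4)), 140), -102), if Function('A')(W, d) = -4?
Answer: -2902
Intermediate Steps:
Add(Mul(Mul(5, Add(Mul(Add(Function('A')(6, 3), Mul(2, 2)), Pow(Add(3, -1), -1)), -4)), 140), -102) = Add(Mul(Mul(5, Add(Mul(Add(-4, Mul(2, 2)), Pow(Add(3, -1), -1)), -4)), 140), -102) = Add(Mul(Mul(5, Add(Mul(Add(-4, 4), Pow(2, -1)), -4)), 140), -102) = Add(Mul(Mul(5, Add(Mul(0, Rational(1, 2)), -4)), 140), -102) = Add(Mul(Mul(5, Add(0, -4)), 140), -102) = Add(Mul(Mul(5, -4), 140), -102) = Add(Mul(-20, 140), -102) = Add(-2800, -102) = -2902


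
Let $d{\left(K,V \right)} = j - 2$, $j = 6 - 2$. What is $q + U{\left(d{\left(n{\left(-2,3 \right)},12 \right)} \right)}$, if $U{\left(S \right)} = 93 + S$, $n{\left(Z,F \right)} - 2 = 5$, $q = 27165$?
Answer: $27260$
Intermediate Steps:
$n{\left(Z,F \right)} = 7$ ($n{\left(Z,F \right)} = 2 + 5 = 7$)
$j = 4$
$d{\left(K,V \right)} = 2$ ($d{\left(K,V \right)} = 4 - 2 = 2$)
$q + U{\left(d{\left(n{\left(-2,3 \right)},12 \right)} \right)} = 27165 + \left(93 + 2\right) = 27165 + 95 = 27260$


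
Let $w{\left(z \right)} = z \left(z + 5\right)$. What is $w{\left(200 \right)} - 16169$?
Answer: $24831$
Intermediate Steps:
$w{\left(z \right)} = z \left(5 + z\right)$
$w{\left(200 \right)} - 16169 = 200 \left(5 + 200\right) - 16169 = 200 \cdot 205 - 16169 = 41000 - 16169 = 24831$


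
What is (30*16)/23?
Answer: 480/23 ≈ 20.870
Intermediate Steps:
(30*16)/23 = 480*(1/23) = 480/23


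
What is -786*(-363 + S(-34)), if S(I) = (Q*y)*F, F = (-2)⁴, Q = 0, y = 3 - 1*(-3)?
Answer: 285318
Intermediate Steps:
y = 6 (y = 3 + 3 = 6)
F = 16
S(I) = 0 (S(I) = (0*6)*16 = 0*16 = 0)
-786*(-363 + S(-34)) = -786*(-363 + 0) = -786*(-363) = 285318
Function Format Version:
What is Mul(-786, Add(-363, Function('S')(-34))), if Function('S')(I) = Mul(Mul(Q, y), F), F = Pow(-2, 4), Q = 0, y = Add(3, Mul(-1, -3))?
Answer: 285318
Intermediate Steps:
y = 6 (y = Add(3, 3) = 6)
F = 16
Function('S')(I) = 0 (Function('S')(I) = Mul(Mul(0, 6), 16) = Mul(0, 16) = 0)
Mul(-786, Add(-363, Function('S')(-34))) = Mul(-786, Add(-363, 0)) = Mul(-786, -363) = 285318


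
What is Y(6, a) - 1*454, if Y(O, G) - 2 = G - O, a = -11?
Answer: -469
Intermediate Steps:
Y(O, G) = 2 + G - O (Y(O, G) = 2 + (G - O) = 2 + G - O)
Y(6, a) - 1*454 = (2 - 11 - 1*6) - 1*454 = (2 - 11 - 6) - 454 = -15 - 454 = -469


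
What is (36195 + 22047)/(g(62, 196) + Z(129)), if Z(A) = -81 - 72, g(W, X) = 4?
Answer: -58242/149 ≈ -390.89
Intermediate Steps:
Z(A) = -153
(36195 + 22047)/(g(62, 196) + Z(129)) = (36195 + 22047)/(4 - 153) = 58242/(-149) = 58242*(-1/149) = -58242/149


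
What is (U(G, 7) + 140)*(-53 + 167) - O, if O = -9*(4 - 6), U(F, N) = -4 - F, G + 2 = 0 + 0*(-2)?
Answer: 15714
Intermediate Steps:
G = -2 (G = -2 + (0 + 0*(-2)) = -2 + (0 + 0) = -2 + 0 = -2)
O = 18 (O = -9*(-2) = 18)
(U(G, 7) + 140)*(-53 + 167) - O = ((-4 - 1*(-2)) + 140)*(-53 + 167) - 1*18 = ((-4 + 2) + 140)*114 - 18 = (-2 + 140)*114 - 18 = 138*114 - 18 = 15732 - 18 = 15714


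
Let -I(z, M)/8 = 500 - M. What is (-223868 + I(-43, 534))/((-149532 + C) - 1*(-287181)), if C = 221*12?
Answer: -24844/15589 ≈ -1.5937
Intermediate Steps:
C = 2652
I(z, M) = -4000 + 8*M (I(z, M) = -8*(500 - M) = -4000 + 8*M)
(-223868 + I(-43, 534))/((-149532 + C) - 1*(-287181)) = (-223868 + (-4000 + 8*534))/((-149532 + 2652) - 1*(-287181)) = (-223868 + (-4000 + 4272))/(-146880 + 287181) = (-223868 + 272)/140301 = -223596*1/140301 = -24844/15589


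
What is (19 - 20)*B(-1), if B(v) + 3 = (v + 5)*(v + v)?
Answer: 11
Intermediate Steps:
B(v) = -3 + 2*v*(5 + v) (B(v) = -3 + (v + 5)*(v + v) = -3 + (5 + v)*(2*v) = -3 + 2*v*(5 + v))
(19 - 20)*B(-1) = (19 - 20)*(-3 + 2*(-1)² + 10*(-1)) = -(-3 + 2*1 - 10) = -(-3 + 2 - 10) = -1*(-11) = 11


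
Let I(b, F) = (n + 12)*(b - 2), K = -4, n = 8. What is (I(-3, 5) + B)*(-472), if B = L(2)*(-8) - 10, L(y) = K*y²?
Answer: -8496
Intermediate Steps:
I(b, F) = -40 + 20*b (I(b, F) = (8 + 12)*(b - 2) = 20*(-2 + b) = -40 + 20*b)
L(y) = -4*y²
B = 118 (B = -4*2²*(-8) - 10 = -4*4*(-8) - 10 = -16*(-8) - 10 = 128 - 10 = 118)
(I(-3, 5) + B)*(-472) = ((-40 + 20*(-3)) + 118)*(-472) = ((-40 - 60) + 118)*(-472) = (-100 + 118)*(-472) = 18*(-472) = -8496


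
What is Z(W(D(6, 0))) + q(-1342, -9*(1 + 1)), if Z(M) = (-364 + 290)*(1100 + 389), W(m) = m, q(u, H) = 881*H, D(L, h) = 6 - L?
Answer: -126044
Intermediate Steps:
Z(M) = -110186 (Z(M) = -74*1489 = -110186)
Z(W(D(6, 0))) + q(-1342, -9*(1 + 1)) = -110186 + 881*(-9*(1 + 1)) = -110186 + 881*(-9*2) = -110186 + 881*(-18) = -110186 - 15858 = -126044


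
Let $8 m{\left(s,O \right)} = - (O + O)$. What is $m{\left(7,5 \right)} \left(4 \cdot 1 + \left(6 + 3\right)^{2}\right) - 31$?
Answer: $- \frac{549}{4} \approx -137.25$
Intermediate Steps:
$m{\left(s,O \right)} = - \frac{O}{4}$ ($m{\left(s,O \right)} = \frac{\left(-1\right) \left(O + O\right)}{8} = \frac{\left(-1\right) 2 O}{8} = \frac{\left(-2\right) O}{8} = - \frac{O}{4}$)
$m{\left(7,5 \right)} \left(4 \cdot 1 + \left(6 + 3\right)^{2}\right) - 31 = \left(- \frac{1}{4}\right) 5 \left(4 \cdot 1 + \left(6 + 3\right)^{2}\right) - 31 = - \frac{5 \left(4 + 9^{2}\right)}{4} - 31 = - \frac{5 \left(4 + 81\right)}{4} - 31 = \left(- \frac{5}{4}\right) 85 - 31 = - \frac{425}{4} - 31 = - \frac{549}{4}$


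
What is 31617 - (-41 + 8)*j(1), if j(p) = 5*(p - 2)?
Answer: 31452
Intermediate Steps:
j(p) = -10 + 5*p (j(p) = 5*(-2 + p) = -10 + 5*p)
31617 - (-41 + 8)*j(1) = 31617 - (-41 + 8)*(-10 + 5*1) = 31617 - (-33)*(-10 + 5) = 31617 - (-33)*(-5) = 31617 - 1*165 = 31617 - 165 = 31452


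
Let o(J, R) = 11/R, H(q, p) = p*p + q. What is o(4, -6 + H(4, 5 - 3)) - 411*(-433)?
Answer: 355937/2 ≈ 1.7797e+5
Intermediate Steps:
H(q, p) = q + p**2 (H(q, p) = p**2 + q = q + p**2)
o(4, -6 + H(4, 5 - 3)) - 411*(-433) = 11/(-6 + (4 + (5 - 3)**2)) - 411*(-433) = 11/(-6 + (4 + 2**2)) + 177963 = 11/(-6 + (4 + 4)) + 177963 = 11/(-6 + 8) + 177963 = 11/2 + 177963 = 355937/2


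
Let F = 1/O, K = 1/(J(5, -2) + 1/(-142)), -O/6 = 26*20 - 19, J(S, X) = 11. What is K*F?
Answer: -71/2346183 ≈ -3.0262e-5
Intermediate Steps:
O = -3006 (O = -6*(26*20 - 19) = -6*(520 - 19) = -6*501 = -3006)
K = 142/1561 (K = 1/(11 + 1/(-142)) = 1/(11 - 1/142) = 1/(1561/142) = 142/1561 ≈ 0.090967)
F = -1/3006 (F = 1/(-3006) = -1/3006 ≈ -0.00033267)
K*F = (142/1561)*(-1/3006) = -71/2346183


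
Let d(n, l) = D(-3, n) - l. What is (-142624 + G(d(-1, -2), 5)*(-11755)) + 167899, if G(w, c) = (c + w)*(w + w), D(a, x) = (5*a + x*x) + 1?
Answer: -1526385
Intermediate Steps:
D(a, x) = 1 + x² + 5*a (D(a, x) = (5*a + x²) + 1 = (x² + 5*a) + 1 = 1 + x² + 5*a)
d(n, l) = -14 + n² - l (d(n, l) = (1 + n² + 5*(-3)) - l = (1 + n² - 15) - l = (-14 + n²) - l = -14 + n² - l)
G(w, c) = 2*w*(c + w) (G(w, c) = (c + w)*(2*w) = 2*w*(c + w))
(-142624 + G(d(-1, -2), 5)*(-11755)) + 167899 = (-142624 + (2*(-14 + (-1)² - 1*(-2))*(5 + (-14 + (-1)² - 1*(-2))))*(-11755)) + 167899 = (-142624 + (2*(-14 + 1 + 2)*(5 + (-14 + 1 + 2)))*(-11755)) + 167899 = (-142624 + (2*(-11)*(5 - 11))*(-11755)) + 167899 = (-142624 + (2*(-11)*(-6))*(-11755)) + 167899 = (-142624 + 132*(-11755)) + 167899 = (-142624 - 1551660) + 167899 = -1694284 + 167899 = -1526385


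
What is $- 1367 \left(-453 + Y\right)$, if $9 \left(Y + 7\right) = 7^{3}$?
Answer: $\frac{5190499}{9} \approx 5.7672 \cdot 10^{5}$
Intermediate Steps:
$Y = \frac{280}{9}$ ($Y = -7 + \frac{7^{3}}{9} = -7 + \frac{1}{9} \cdot 343 = -7 + \frac{343}{9} = \frac{280}{9} \approx 31.111$)
$- 1367 \left(-453 + Y\right) = - 1367 \left(-453 + \frac{280}{9}\right) = \left(-1367\right) \left(- \frac{3797}{9}\right) = \frac{5190499}{9}$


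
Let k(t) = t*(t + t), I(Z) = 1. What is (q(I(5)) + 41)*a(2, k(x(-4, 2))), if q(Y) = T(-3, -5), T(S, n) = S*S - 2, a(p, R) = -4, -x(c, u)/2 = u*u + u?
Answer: -192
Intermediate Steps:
x(c, u) = -2*u - 2*u**2 (x(c, u) = -2*(u*u + u) = -2*(u**2 + u) = -2*(u + u**2) = -2*u - 2*u**2)
k(t) = 2*t**2 (k(t) = t*(2*t) = 2*t**2)
T(S, n) = -2 + S**2 (T(S, n) = S**2 - 2 = -2 + S**2)
q(Y) = 7 (q(Y) = -2 + (-3)**2 = -2 + 9 = 7)
(q(I(5)) + 41)*a(2, k(x(-4, 2))) = (7 + 41)*(-4) = 48*(-4) = -192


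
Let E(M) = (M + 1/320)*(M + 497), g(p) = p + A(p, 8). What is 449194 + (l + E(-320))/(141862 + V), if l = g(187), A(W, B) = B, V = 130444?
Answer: 39141812774257/87137920 ≈ 4.4919e+5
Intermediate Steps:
g(p) = 8 + p (g(p) = p + 8 = 8 + p)
l = 195 (l = 8 + 187 = 195)
E(M) = (497 + M)*(1/320 + M) (E(M) = (M + 1/320)*(497 + M) = (1/320 + M)*(497 + M) = (497 + M)*(1/320 + M))
449194 + (l + E(-320))/(141862 + V) = 449194 + (195 + (497/320 + (-320)**2 + (159041/320)*(-320)))/(141862 + 130444) = 449194 + (195 + (497/320 + 102400 - 159041))/272306 = 449194 + (195 - 18124623/320)*(1/272306) = 449194 - 18062223/320*1/272306 = 449194 - 18062223/87137920 = 39141812774257/87137920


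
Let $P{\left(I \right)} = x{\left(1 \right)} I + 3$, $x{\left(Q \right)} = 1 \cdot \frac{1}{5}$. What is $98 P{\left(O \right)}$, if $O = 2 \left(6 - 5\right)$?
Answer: $\frac{1666}{5} \approx 333.2$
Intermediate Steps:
$x{\left(Q \right)} = \frac{1}{5}$ ($x{\left(Q \right)} = 1 \cdot \frac{1}{5} = \frac{1}{5}$)
$O = 2$ ($O = 2 \cdot 1 = 2$)
$P{\left(I \right)} = 3 + \frac{I}{5}$ ($P{\left(I \right)} = \frac{I}{5} + 3 = 3 + \frac{I}{5}$)
$98 P{\left(O \right)} = 98 \left(3 + \frac{1}{5} \cdot 2\right) = 98 \left(3 + \frac{2}{5}\right) = 98 \cdot \frac{17}{5} = \frac{1666}{5}$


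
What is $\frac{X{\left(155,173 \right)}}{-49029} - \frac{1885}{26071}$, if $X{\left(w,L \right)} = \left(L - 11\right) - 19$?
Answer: $- \frac{3315442}{44077071} \approx -0.075219$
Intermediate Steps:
$X{\left(w,L \right)} = -30 + L$ ($X{\left(w,L \right)} = \left(-11 + L\right) - 19 = -30 + L$)
$\frac{X{\left(155,173 \right)}}{-49029} - \frac{1885}{26071} = \frac{-30 + 173}{-49029} - \frac{1885}{26071} = 143 \left(- \frac{1}{49029}\right) - \frac{65}{899} = - \frac{143}{49029} - \frac{65}{899} = - \frac{3315442}{44077071}$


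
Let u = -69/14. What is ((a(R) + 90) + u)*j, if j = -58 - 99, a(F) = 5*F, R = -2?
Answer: -165007/14 ≈ -11786.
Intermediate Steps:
u = -69/14 (u = -69*1/14 = -69/14 ≈ -4.9286)
j = -157
((a(R) + 90) + u)*j = ((5*(-2) + 90) - 69/14)*(-157) = ((-10 + 90) - 69/14)*(-157) = (80 - 69/14)*(-157) = (1051/14)*(-157) = -165007/14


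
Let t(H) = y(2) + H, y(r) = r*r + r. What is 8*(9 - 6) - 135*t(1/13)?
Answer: -10353/13 ≈ -796.38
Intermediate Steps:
y(r) = r + r**2 (y(r) = r**2 + r = r + r**2)
t(H) = 6 + H (t(H) = 2*(1 + 2) + H = 2*3 + H = 6 + H)
8*(9 - 6) - 135*t(1/13) = 8*(9 - 6) - 135*(6 + 1/13) = 8*3 - 135*(6 + 1/13) = 24 - 135*79/13 = 24 - 10665/13 = -10353/13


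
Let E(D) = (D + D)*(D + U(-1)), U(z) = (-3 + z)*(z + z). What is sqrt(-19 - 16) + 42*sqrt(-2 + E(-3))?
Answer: I*(sqrt(35) + 168*sqrt(2)) ≈ 243.5*I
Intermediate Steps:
U(z) = 2*z*(-3 + z) (U(z) = (-3 + z)*(2*z) = 2*z*(-3 + z))
E(D) = 2*D*(8 + D) (E(D) = (D + D)*(D + 2*(-1)*(-3 - 1)) = (2*D)*(D + 2*(-1)*(-4)) = (2*D)*(D + 8) = (2*D)*(8 + D) = 2*D*(8 + D))
sqrt(-19 - 16) + 42*sqrt(-2 + E(-3)) = sqrt(-19 - 16) + 42*sqrt(-2 + 2*(-3)*(8 - 3)) = sqrt(-35) + 42*sqrt(-2 + 2*(-3)*5) = I*sqrt(35) + 42*sqrt(-2 - 30) = I*sqrt(35) + 42*sqrt(-32) = I*sqrt(35) + 42*(4*I*sqrt(2)) = I*sqrt(35) + 168*I*sqrt(2)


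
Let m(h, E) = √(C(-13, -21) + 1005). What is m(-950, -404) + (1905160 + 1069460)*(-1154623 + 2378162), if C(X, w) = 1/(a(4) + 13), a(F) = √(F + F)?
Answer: 3639563580180 + √(13066 + 2010*√2)/√(13 + 2*√2) ≈ 3.6396e+12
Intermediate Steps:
a(F) = √2*√F (a(F) = √(2*F) = √2*√F)
C(X, w) = 1/(13 + 2*√2) (C(X, w) = 1/(√2*√4 + 13) = 1/(√2*2 + 13) = 1/(2*√2 + 13) = 1/(13 + 2*√2))
m(h, E) = √(161818/161 - 2*√2/161) (m(h, E) = √((13/161 - 2*√2/161) + 1005) = √(161818/161 - 2*√2/161))
m(-950, -404) + (1905160 + 1069460)*(-1154623 + 2378162) = √(13066 + 2010*√2)/√(13 + 2*√2) + (1905160 + 1069460)*(-1154623 + 2378162) = √(13066 + 2010*√2)/√(13 + 2*√2) + 2974620*1223539 = √(13066 + 2010*√2)/√(13 + 2*√2) + 3639563580180 = 3639563580180 + √(13066 + 2010*√2)/√(13 + 2*√2)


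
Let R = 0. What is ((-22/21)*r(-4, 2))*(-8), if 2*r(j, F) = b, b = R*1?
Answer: 0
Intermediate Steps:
b = 0 (b = 0*1 = 0)
r(j, F) = 0 (r(j, F) = (1/2)*0 = 0)
((-22/21)*r(-4, 2))*(-8) = (-22/21*0)*(-8) = (-22*1/21*0)*(-8) = -22/21*0*(-8) = 0*(-8) = 0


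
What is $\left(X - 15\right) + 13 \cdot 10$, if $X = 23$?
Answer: $138$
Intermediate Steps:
$\left(X - 15\right) + 13 \cdot 10 = \left(23 - 15\right) + 13 \cdot 10 = 8 + 130 = 138$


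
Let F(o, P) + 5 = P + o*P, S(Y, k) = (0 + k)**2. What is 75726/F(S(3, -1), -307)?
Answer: -75726/619 ≈ -122.34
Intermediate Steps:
S(Y, k) = k**2
F(o, P) = -5 + P + P*o (F(o, P) = -5 + (P + o*P) = -5 + (P + P*o) = -5 + P + P*o)
75726/F(S(3, -1), -307) = 75726/(-5 - 307 - 307*(-1)**2) = 75726/(-5 - 307 - 307*1) = 75726/(-5 - 307 - 307) = 75726/(-619) = 75726*(-1/619) = -75726/619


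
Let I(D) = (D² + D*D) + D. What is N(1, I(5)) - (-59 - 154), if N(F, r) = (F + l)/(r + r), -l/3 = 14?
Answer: 23389/110 ≈ 212.63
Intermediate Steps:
l = -42 (l = -3*14 = -42)
I(D) = D + 2*D² (I(D) = (D² + D²) + D = 2*D² + D = D + 2*D²)
N(F, r) = (-42 + F)/(2*r) (N(F, r) = (F - 42)/(r + r) = (-42 + F)/((2*r)) = (-42 + F)*(1/(2*r)) = (-42 + F)/(2*r))
N(1, I(5)) - (-59 - 154) = (-42 + 1)/(2*((5*(1 + 2*5)))) - (-59 - 154) = (½)*(-41)/(5*(1 + 10)) - 1*(-213) = (½)*(-41)/(5*11) + 213 = (½)*(-41)/55 + 213 = (½)*(1/55)*(-41) + 213 = -41/110 + 213 = 23389/110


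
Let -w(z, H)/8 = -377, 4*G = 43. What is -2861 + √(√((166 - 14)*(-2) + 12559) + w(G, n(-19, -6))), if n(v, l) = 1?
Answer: -2861 + √(3016 + √12255) ≈ -2805.1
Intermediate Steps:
G = 43/4 (G = (¼)*43 = 43/4 ≈ 10.750)
w(z, H) = 3016 (w(z, H) = -8*(-377) = 3016)
-2861 + √(√((166 - 14)*(-2) + 12559) + w(G, n(-19, -6))) = -2861 + √(√((166 - 14)*(-2) + 12559) + 3016) = -2861 + √(√(152*(-2) + 12559) + 3016) = -2861 + √(√(-304 + 12559) + 3016) = -2861 + √(√12255 + 3016) = -2861 + √(3016 + √12255)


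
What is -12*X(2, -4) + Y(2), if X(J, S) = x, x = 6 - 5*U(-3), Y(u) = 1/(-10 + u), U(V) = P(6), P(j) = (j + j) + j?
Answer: 8063/8 ≈ 1007.9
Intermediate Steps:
P(j) = 3*j (P(j) = 2*j + j = 3*j)
U(V) = 18 (U(V) = 3*6 = 18)
x = -84 (x = 6 - 5*18 = 6 - 90 = -84)
X(J, S) = -84
-12*X(2, -4) + Y(2) = -12*(-84) + 1/(-10 + 2) = 1008 + 1/(-8) = 1008 - ⅛ = 8063/8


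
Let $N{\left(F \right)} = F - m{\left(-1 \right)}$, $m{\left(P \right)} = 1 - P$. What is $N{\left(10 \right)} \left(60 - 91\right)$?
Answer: $-248$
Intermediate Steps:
$N{\left(F \right)} = -2 + F$ ($N{\left(F \right)} = F - \left(1 - -1\right) = F - \left(1 + 1\right) = F - 2 = -2 + F$)
$N{\left(10 \right)} \left(60 - 91\right) = \left(-2 + 10\right) \left(60 - 91\right) = 8 \left(-31\right) = -248$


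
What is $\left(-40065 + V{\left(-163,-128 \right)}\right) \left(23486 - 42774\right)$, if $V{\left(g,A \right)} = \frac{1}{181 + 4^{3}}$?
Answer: $\frac{189329542112}{245} \approx 7.7277 \cdot 10^{8}$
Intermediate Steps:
$V{\left(g,A \right)} = \frac{1}{245}$ ($V{\left(g,A \right)} = \frac{1}{181 + 64} = \frac{1}{245}$)
$\left(-40065 + V{\left(-163,-128 \right)}\right) \left(23486 - 42774\right) = \left(-40065 + \frac{1}{245}\right) \left(23486 - 42774\right) = \left(- \frac{9815924}{245}\right) \left(-19288\right) = \frac{189329542112}{245}$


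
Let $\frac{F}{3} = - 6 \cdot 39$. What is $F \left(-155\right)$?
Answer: $108810$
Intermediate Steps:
$F = -702$ ($F = 3 \left(- 6 \cdot 39\right) = 3 \left(\left(-1\right) 234\right) = 3 \left(-234\right) = -702$)
$F \left(-155\right) = \left(-702\right) \left(-155\right) = 108810$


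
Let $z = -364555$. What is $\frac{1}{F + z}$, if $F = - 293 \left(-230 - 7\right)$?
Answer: $- \frac{1}{295114} \approx -3.3885 \cdot 10^{-6}$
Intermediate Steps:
$F = 69441$ ($F = \left(-293\right) \left(-237\right) = 69441$)
$\frac{1}{F + z} = \frac{1}{69441 - 364555} = \frac{1}{-295114} = - \frac{1}{295114}$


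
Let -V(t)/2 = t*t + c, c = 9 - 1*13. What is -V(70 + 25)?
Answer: 18042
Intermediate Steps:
c = -4 (c = 9 - 13 = -4)
V(t) = 8 - 2*t² (V(t) = -2*(t*t - 4) = -2*(t² - 4) = -2*(-4 + t²) = 8 - 2*t²)
-V(70 + 25) = -(8 - 2*(70 + 25)²) = -(8 - 2*95²) = -(8 - 2*9025) = -(8 - 18050) = -1*(-18042) = 18042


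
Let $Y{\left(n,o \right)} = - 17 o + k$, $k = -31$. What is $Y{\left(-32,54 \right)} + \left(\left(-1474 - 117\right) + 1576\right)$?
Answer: $-964$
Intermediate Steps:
$Y{\left(n,o \right)} = -31 - 17 o$ ($Y{\left(n,o \right)} = - 17 o - 31 = -31 - 17 o$)
$Y{\left(-32,54 \right)} + \left(\left(-1474 - 117\right) + 1576\right) = \left(-31 - 918\right) + \left(\left(-1474 - 117\right) + 1576\right) = \left(-31 - 918\right) + \left(-1591 + 1576\right) = -949 - 15 = -964$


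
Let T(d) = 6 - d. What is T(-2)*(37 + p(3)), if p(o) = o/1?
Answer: 320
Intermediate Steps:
p(o) = o (p(o) = o*1 = o)
T(-2)*(37 + p(3)) = (6 - 1*(-2))*(37 + 3) = (6 + 2)*40 = 8*40 = 320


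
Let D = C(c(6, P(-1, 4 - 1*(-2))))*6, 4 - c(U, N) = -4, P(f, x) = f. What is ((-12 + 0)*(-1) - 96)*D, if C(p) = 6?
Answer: -3024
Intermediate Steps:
c(U, N) = 8 (c(U, N) = 4 - 1*(-4) = 4 + 4 = 8)
D = 36 (D = 6*6 = 36)
((-12 + 0)*(-1) - 96)*D = ((-12 + 0)*(-1) - 96)*36 = (-12*(-1) - 96)*36 = (12 - 96)*36 = -84*36 = -3024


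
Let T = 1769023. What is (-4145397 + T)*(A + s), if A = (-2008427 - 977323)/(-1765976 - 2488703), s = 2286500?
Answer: -161665330096896500/29753 ≈ -5.4336e+12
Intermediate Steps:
A = 2985750/4254679 (A = -2985750/(-4254679) = -2985750*(-1/4254679) = 2985750/4254679 ≈ 0.70176)
(-4145397 + T)*(A + s) = (-4145397 + 1769023)*(2985750/4254679 + 2286500) = -2376374*9728326519250/4254679 = -161665330096896500/29753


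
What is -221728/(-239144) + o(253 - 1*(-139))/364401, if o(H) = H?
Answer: 10111456172/10893039093 ≈ 0.92825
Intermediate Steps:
-221728/(-239144) + o(253 - 1*(-139))/364401 = -221728/(-239144) + (253 - 1*(-139))/364401 = -221728*(-1/239144) + (253 + 139)*(1/364401) = 27716/29893 + 392*(1/364401) = 27716/29893 + 392/364401 = 10111456172/10893039093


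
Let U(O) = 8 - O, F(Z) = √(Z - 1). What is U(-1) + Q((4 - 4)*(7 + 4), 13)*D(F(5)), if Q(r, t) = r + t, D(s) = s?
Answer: 35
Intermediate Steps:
F(Z) = √(-1 + Z)
U(-1) + Q((4 - 4)*(7 + 4), 13)*D(F(5)) = (8 - 1*(-1)) + ((4 - 4)*(7 + 4) + 13)*√(-1 + 5) = (8 + 1) + (0*11 + 13)*√4 = 9 + (0 + 13)*2 = 9 + 13*2 = 9 + 26 = 35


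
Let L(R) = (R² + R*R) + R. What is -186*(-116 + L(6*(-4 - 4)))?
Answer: -826584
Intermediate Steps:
L(R) = R + 2*R² (L(R) = (R² + R²) + R = 2*R² + R = R + 2*R²)
-186*(-116 + L(6*(-4 - 4))) = -186*(-116 + (6*(-4 - 4))*(1 + 2*(6*(-4 - 4)))) = -186*(-116 + (6*(-8))*(1 + 2*(6*(-8)))) = -186*(-116 - 48*(1 + 2*(-48))) = -186*(-116 - 48*(1 - 96)) = -186*(-116 - 48*(-95)) = -186*(-116 + 4560) = -186*4444 = -826584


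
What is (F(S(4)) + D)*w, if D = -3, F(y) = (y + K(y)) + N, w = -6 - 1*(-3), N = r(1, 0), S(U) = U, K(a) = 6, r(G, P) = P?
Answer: -21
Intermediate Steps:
N = 0
w = -3 (w = -6 + 3 = -3)
F(y) = 6 + y (F(y) = (y + 6) + 0 = (6 + y) + 0 = 6 + y)
(F(S(4)) + D)*w = ((6 + 4) - 3)*(-3) = (10 - 3)*(-3) = 7*(-3) = -21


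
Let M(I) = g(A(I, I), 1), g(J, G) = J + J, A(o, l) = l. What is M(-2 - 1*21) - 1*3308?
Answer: -3354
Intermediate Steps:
g(J, G) = 2*J
M(I) = 2*I
M(-2 - 1*21) - 1*3308 = 2*(-2 - 1*21) - 1*3308 = 2*(-2 - 21) - 3308 = 2*(-23) - 3308 = -46 - 3308 = -3354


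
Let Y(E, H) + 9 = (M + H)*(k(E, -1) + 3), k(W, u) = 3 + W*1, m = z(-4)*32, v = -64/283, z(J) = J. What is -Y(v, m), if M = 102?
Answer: 45031/283 ≈ 159.12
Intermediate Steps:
v = -64/283 (v = -64*1/283 = -64/283 ≈ -0.22615)
m = -128 (m = -4*32 = -128)
k(W, u) = 3 + W
Y(E, H) = -9 + (6 + E)*(102 + H) (Y(E, H) = -9 + (102 + H)*((3 + E) + 3) = -9 + (102 + H)*(6 + E) = -9 + (6 + E)*(102 + H))
-Y(v, m) = -(603 + 6*(-128) + 102*(-64/283) - 64/283*(-128)) = -(603 - 768 - 6528/283 + 8192/283) = -1*(-45031/283) = 45031/283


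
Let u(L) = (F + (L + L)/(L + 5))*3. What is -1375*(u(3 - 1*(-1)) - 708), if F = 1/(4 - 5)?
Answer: 2921875/3 ≈ 9.7396e+5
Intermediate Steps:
F = -1 (F = 1/(-1) = -1)
u(L) = -3 + 6*L/(5 + L) (u(L) = (-1 + (L + L)/(L + 5))*3 = (-1 + (2*L)/(5 + L))*3 = (-1 + 2*L/(5 + L))*3 = -3 + 6*L/(5 + L))
-1375*(u(3 - 1*(-1)) - 708) = -1375*(3*(-5 + (3 - 1*(-1)))/(5 + (3 - 1*(-1))) - 708) = -1375*(3*(-5 + (3 + 1))/(5 + (3 + 1)) - 708) = -1375*(3*(-5 + 4)/(5 + 4) - 708) = -1375*(3*(-1)/9 - 708) = -1375*(3*(1/9)*(-1) - 708) = -1375*(-1/3 - 708) = -1375*(-2125/3) = 2921875/3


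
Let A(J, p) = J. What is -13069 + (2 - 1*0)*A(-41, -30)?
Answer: -13151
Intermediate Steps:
-13069 + (2 - 1*0)*A(-41, -30) = -13069 + (2 - 1*0)*(-41) = -13069 + (2 + 0)*(-41) = -13069 + 2*(-41) = -13069 - 82 = -13151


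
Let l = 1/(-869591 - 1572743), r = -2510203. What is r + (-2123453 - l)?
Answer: -11316935593103/2442334 ≈ -4.6337e+6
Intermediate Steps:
l = -1/2442334 (l = 1/(-2442334) = -1/2442334 ≈ -4.0944e-7)
r + (-2123453 - l) = -2510203 + (-2123453 - 1*(-1/2442334)) = -2510203 + (-2123453 + 1/2442334) = -2510203 - 5186181459301/2442334 = -11316935593103/2442334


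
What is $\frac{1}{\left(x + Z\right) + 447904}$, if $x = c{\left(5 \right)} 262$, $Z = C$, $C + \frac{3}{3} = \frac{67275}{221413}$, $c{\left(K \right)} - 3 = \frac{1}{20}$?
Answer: $\frac{2214130}{993485453423} \approx 2.2286 \cdot 10^{-6}$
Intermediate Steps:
$c{\left(K \right)} = \frac{61}{20}$ ($c{\left(K \right)} = 3 + \frac{1}{20} = \frac{61}{20}$)
$C = - \frac{154138}{221413}$ ($C = -1 + \frac{67275}{221413} = - \frac{154138}{221413} \approx -0.69616$)
$Z = - \frac{154138}{221413} \approx -0.69616$
$x = \frac{7991}{10}$ ($x = \frac{61}{20} \cdot 262 = \frac{7991}{10} \approx 799.1$)
$\frac{1}{\left(x + Z\right) + 447904} = \frac{1}{\left(\frac{7991}{10} - \frac{154138}{221413}\right) + 447904} = \frac{1}{\frac{1767769903}{2214130} + 447904} = \frac{1}{\frac{993485453423}{2214130}} = \frac{2214130}{993485453423}$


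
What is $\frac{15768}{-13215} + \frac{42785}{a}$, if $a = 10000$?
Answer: $\frac{5436317}{1762000} \approx 3.0853$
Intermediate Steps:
$\frac{15768}{-13215} + \frac{42785}{a} = \frac{15768}{-13215} + \frac{42785}{10000} = 15768 \left(- \frac{1}{13215}\right) + 42785 \cdot \frac{1}{10000} = - \frac{5256}{4405} + \frac{8557}{2000} = \frac{5436317}{1762000}$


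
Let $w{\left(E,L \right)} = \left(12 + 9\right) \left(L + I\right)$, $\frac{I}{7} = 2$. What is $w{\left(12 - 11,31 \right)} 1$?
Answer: $945$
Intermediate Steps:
$I = 14$ ($I = 7 \cdot 2 = 14$)
$w{\left(E,L \right)} = 294 + 21 L$ ($w{\left(E,L \right)} = \left(12 + 9\right) \left(L + 14\right) = 21 \left(14 + L\right) = 294 + 21 L$)
$w{\left(12 - 11,31 \right)} 1 = \left(294 + 21 \cdot 31\right) 1 = \left(294 + 651\right) 1 = 945 \cdot 1 = 945$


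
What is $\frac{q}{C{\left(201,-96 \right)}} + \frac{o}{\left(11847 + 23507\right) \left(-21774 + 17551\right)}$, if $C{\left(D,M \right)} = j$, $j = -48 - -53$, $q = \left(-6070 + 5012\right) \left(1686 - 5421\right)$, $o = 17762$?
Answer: $\frac{58997812971665}{74649971} \approx 7.9033 \cdot 10^{5}$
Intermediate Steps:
$q = 3951630$ ($q = \left(-1058\right) \left(-3735\right) = 3951630$)
$j = 5$ ($j = -48 + 53 = 5$)
$C{\left(D,M \right)} = 5$
$\frac{q}{C{\left(201,-96 \right)}} + \frac{o}{\left(11847 + 23507\right) \left(-21774 + 17551\right)} = \frac{3951630}{5} + \frac{17762}{\left(11847 + 23507\right) \left(-21774 + 17551\right)} = 3951630 \cdot \frac{1}{5} + \frac{17762}{35354 \left(-4223\right)} = 790326 + \frac{17762}{-149299942} = 790326 + 17762 \left(- \frac{1}{149299942}\right) = 790326 - \frac{8881}{74649971} = \frac{58997812971665}{74649971}$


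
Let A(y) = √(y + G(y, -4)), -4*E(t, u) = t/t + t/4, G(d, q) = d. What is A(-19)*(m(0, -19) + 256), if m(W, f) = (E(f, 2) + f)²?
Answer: 149057*I*√38/256 ≈ 3589.3*I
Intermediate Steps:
E(t, u) = -¼ - t/16 (E(t, u) = -(t/t + t/4)/4 = -(1 + t*(¼))/4 = -(1 + t/4)/4 = -¼ - t/16)
A(y) = √2*√y (A(y) = √(y + y) = √(2*y) = √2*√y)
m(W, f) = (-¼ + 15*f/16)² (m(W, f) = ((-¼ - f/16) + f)² = (-¼ + 15*f/16)²)
A(-19)*(m(0, -19) + 256) = (√2*√(-19))*((-4 + 15*(-19))²/256 + 256) = (√2*(I*√19))*((-4 - 285)²/256 + 256) = (I*√38)*((1/256)*(-289)² + 256) = (I*√38)*((1/256)*83521 + 256) = (I*√38)*(83521/256 + 256) = (I*√38)*(149057/256) = 149057*I*√38/256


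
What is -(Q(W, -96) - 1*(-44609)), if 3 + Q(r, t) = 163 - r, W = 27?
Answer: -44742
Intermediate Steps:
Q(r, t) = 160 - r (Q(r, t) = -3 + (163 - r) = 160 - r)
-(Q(W, -96) - 1*(-44609)) = -((160 - 1*27) - 1*(-44609)) = -((160 - 27) + 44609) = -(133 + 44609) = -1*44742 = -44742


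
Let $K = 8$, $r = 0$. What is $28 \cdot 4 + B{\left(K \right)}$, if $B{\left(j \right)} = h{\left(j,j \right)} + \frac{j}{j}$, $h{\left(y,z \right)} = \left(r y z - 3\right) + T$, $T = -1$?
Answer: $109$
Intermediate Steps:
$h{\left(y,z \right)} = -4$ ($h{\left(y,z \right)} = \left(0 y z - 3\right) - 1 = \left(0 z - 3\right) - 1 = \left(0 - 3\right) - 1 = -3 - 1 = -4$)
$B{\left(j \right)} = -3$ ($B{\left(j \right)} = -4 + \frac{j}{j} = -4 + 1 = -3$)
$28 \cdot 4 + B{\left(K \right)} = 28 \cdot 4 - 3 = 112 - 3 = 109$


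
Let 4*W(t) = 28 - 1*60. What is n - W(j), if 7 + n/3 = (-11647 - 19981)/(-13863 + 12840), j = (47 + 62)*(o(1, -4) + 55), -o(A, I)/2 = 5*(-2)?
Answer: 27195/341 ≈ 79.751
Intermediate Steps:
o(A, I) = 20 (o(A, I) = -10*(-2) = -2*(-10) = 20)
j = 8175 (j = (47 + 62)*(20 + 55) = 109*75 = 8175)
W(t) = -8 (W(t) = (28 - 1*60)/4 = (28 - 60)/4 = (¼)*(-32) = -8)
n = 24467/341 (n = -21 + 3*((-11647 - 19981)/(-13863 + 12840)) = -21 + 3*(-31628/(-1023)) = -21 + 3*(-31628*(-1/1023)) = -21 + 3*(31628/1023) = -21 + 31628/341 = 24467/341 ≈ 71.751)
n - W(j) = 24467/341 - 1*(-8) = 24467/341 + 8 = 27195/341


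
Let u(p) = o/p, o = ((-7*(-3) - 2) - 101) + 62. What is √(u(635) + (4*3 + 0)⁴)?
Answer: 2*√83612609/127 ≈ 144.00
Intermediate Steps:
o = -20 (o = ((21 - 2) - 101) + 62 = (19 - 101) + 62 = -82 + 62 = -20)
u(p) = -20/p
√(u(635) + (4*3 + 0)⁴) = √(-20/635 + (4*3 + 0)⁴) = √(-20*1/635 + (12 + 0)⁴) = √(-4/127 + 12⁴) = √(-4/127 + 20736) = √(2633468/127) = 2*√83612609/127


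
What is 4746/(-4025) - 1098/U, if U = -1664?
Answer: -248421/478400 ≈ -0.51927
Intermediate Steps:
4746/(-4025) - 1098/U = 4746/(-4025) - 1098/(-1664) = 4746*(-1/4025) - 1098*(-1/1664) = -678/575 + 549/832 = -248421/478400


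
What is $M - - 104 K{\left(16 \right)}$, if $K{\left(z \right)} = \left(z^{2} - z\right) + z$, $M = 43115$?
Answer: $69739$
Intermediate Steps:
$K{\left(z \right)} = z^{2}$
$M - - 104 K{\left(16 \right)} = 43115 - - 104 \cdot 16^{2} = 43115 - \left(-104\right) 256 = 43115 - -26624 = 43115 + 26624 = 69739$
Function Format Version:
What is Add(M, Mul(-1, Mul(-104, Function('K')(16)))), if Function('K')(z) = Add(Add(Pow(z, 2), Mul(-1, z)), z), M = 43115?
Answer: 69739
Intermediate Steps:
Function('K')(z) = Pow(z, 2)
Add(M, Mul(-1, Mul(-104, Function('K')(16)))) = Add(43115, Mul(-1, Mul(-104, Pow(16, 2)))) = Add(43115, Mul(-1, Mul(-104, 256))) = Add(43115, Mul(-1, -26624)) = Add(43115, 26624) = 69739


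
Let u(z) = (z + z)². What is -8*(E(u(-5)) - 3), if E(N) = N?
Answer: -776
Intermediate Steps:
u(z) = 4*z² (u(z) = (2*z)² = 4*z²)
-8*(E(u(-5)) - 3) = -8*(4*(-5)² - 3) = -8*(4*25 - 3) = -8*(100 - 3) = -8*97 = -776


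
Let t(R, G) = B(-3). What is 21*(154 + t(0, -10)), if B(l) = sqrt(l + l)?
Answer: 3234 + 21*I*sqrt(6) ≈ 3234.0 + 51.439*I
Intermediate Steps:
B(l) = sqrt(2)*sqrt(l) (B(l) = sqrt(2*l) = sqrt(2)*sqrt(l))
t(R, G) = I*sqrt(6) (t(R, G) = sqrt(2)*sqrt(-3) = sqrt(2)*(I*sqrt(3)) = I*sqrt(6))
21*(154 + t(0, -10)) = 21*(154 + I*sqrt(6)) = 3234 + 21*I*sqrt(6)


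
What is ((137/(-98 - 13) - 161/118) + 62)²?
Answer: 605344685521/171557604 ≈ 3528.5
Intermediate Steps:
((137/(-98 - 13) - 161/118) + 62)² = ((137/(-111) - 161*1/118) + 62)² = ((137*(-1/111) - 161/118) + 62)² = ((-137/111 - 161/118) + 62)² = (-34037/13098 + 62)² = (778039/13098)² = 605344685521/171557604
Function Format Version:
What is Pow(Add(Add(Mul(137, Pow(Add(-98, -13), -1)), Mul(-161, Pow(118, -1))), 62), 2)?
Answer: Rational(605344685521, 171557604) ≈ 3528.5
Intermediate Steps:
Pow(Add(Add(Mul(137, Pow(Add(-98, -13), -1)), Mul(-161, Pow(118, -1))), 62), 2) = Pow(Add(Add(Mul(137, Pow(-111, -1)), Mul(-161, Rational(1, 118))), 62), 2) = Pow(Add(Add(Mul(137, Rational(-1, 111)), Rational(-161, 118)), 62), 2) = Pow(Add(Add(Rational(-137, 111), Rational(-161, 118)), 62), 2) = Pow(Add(Rational(-34037, 13098), 62), 2) = Pow(Rational(778039, 13098), 2) = Rational(605344685521, 171557604)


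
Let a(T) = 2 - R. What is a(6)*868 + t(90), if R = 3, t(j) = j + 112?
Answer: -666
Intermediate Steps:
t(j) = 112 + j
a(T) = -1 (a(T) = 2 - 1*3 = 2 - 3 = -1)
a(6)*868 + t(90) = -1*868 + (112 + 90) = -868 + 202 = -666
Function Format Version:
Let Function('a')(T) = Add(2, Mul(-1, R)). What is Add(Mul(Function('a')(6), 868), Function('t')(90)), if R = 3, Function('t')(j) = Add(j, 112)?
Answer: -666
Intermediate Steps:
Function('t')(j) = Add(112, j)
Function('a')(T) = -1 (Function('a')(T) = Add(2, Mul(-1, 3)) = Add(2, -3) = -1)
Add(Mul(Function('a')(6), 868), Function('t')(90)) = Add(Mul(-1, 868), Add(112, 90)) = Add(-868, 202) = -666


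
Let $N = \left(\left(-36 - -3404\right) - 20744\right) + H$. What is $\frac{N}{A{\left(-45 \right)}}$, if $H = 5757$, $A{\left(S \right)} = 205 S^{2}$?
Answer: $- \frac{1291}{46125} \approx -0.027989$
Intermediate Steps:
$N = -11619$ ($N = \left(\left(-36 - -3404\right) - 20744\right) + 5757 = \left(\left(-36 + 3404\right) - 20744\right) + 5757 = \left(3368 - 20744\right) + 5757 = -17376 + 5757 = -11619$)
$\frac{N}{A{\left(-45 \right)}} = - \frac{11619}{205 \left(-45\right)^{2}} = - \frac{11619}{205 \cdot 2025} = - \frac{11619}{415125} = \left(-11619\right) \frac{1}{415125} = - \frac{1291}{46125}$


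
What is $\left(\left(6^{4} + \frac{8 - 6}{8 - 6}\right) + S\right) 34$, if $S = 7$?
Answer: $44336$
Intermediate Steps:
$\left(\left(6^{4} + \frac{8 - 6}{8 - 6}\right) + S\right) 34 = \left(\left(6^{4} + \frac{8 - 6}{8 - 6}\right) + 7\right) 34 = \left(\left(1296 + \frac{2}{2}\right) + 7\right) 34 = \left(\left(1296 + 2 \cdot \frac{1}{2}\right) + 7\right) 34 = \left(\left(1296 + 1\right) + 7\right) 34 = \left(1297 + 7\right) 34 = 1304 \cdot 34 = 44336$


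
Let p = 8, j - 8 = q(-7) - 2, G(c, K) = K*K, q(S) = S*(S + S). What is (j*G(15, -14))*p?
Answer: 163072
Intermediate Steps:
q(S) = 2*S**2 (q(S) = S*(2*S) = 2*S**2)
G(c, K) = K**2
j = 104 (j = 8 + (2*(-7)**2 - 2) = 8 + (2*49 - 2) = 8 + (98 - 2) = 8 + 96 = 104)
(j*G(15, -14))*p = (104*(-14)**2)*8 = (104*196)*8 = 20384*8 = 163072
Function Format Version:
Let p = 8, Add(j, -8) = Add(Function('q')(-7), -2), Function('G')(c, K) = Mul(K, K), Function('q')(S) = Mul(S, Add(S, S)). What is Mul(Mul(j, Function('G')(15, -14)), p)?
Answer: 163072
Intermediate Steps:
Function('q')(S) = Mul(2, Pow(S, 2)) (Function('q')(S) = Mul(S, Mul(2, S)) = Mul(2, Pow(S, 2)))
Function('G')(c, K) = Pow(K, 2)
j = 104 (j = Add(8, Add(Mul(2, Pow(-7, 2)), -2)) = Add(8, Add(Mul(2, 49), -2)) = Add(8, Add(98, -2)) = Add(8, 96) = 104)
Mul(Mul(j, Function('G')(15, -14)), p) = Mul(Mul(104, Pow(-14, 2)), 8) = Mul(Mul(104, 196), 8) = Mul(20384, 8) = 163072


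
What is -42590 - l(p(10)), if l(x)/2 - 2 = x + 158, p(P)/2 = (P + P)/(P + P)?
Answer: -42914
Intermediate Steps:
p(P) = 2 (p(P) = 2*((P + P)/(P + P)) = 2*((2*P)/((2*P))) = 2*((2*P)*(1/(2*P))) = 2*1 = 2)
l(x) = 320 + 2*x (l(x) = 4 + 2*(x + 158) = 4 + 2*(158 + x) = 4 + (316 + 2*x) = 320 + 2*x)
-42590 - l(p(10)) = -42590 - (320 + 2*2) = -42590 - (320 + 4) = -42590 - 1*324 = -42590 - 324 = -42914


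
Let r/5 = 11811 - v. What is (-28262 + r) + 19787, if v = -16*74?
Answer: 56500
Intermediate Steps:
v = -1184
r = 64975 (r = 5*(11811 - 1*(-1184)) = 5*(11811 + 1184) = 5*12995 = 64975)
(-28262 + r) + 19787 = (-28262 + 64975) + 19787 = 36713 + 19787 = 56500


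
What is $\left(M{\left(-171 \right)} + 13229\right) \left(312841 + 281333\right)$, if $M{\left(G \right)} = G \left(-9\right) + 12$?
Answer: $8781891720$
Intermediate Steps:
$M{\left(G \right)} = 12 - 9 G$ ($M{\left(G \right)} = - 9 G + 12 = 12 - 9 G$)
$\left(M{\left(-171 \right)} + 13229\right) \left(312841 + 281333\right) = \left(\left(12 - -1539\right) + 13229\right) \left(312841 + 281333\right) = \left(\left(12 + 1539\right) + 13229\right) 594174 = \left(1551 + 13229\right) 594174 = 14780 \cdot 594174 = 8781891720$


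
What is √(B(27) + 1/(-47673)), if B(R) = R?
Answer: √6818139490/15891 ≈ 5.1962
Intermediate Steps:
√(B(27) + 1/(-47673)) = √(27 + 1/(-47673)) = √(27 - 1/47673) = √(1287170/47673) = √6818139490/15891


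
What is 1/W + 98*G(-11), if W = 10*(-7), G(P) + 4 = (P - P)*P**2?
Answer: -27441/70 ≈ -392.01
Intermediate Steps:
G(P) = -4 (G(P) = -4 + (P - P)*P**2 = -4 + 0*P**2 = -4 + 0 = -4)
W = -70
1/W + 98*G(-11) = 1/(-70) + 98*(-4) = -1/70 - 392 = -27441/70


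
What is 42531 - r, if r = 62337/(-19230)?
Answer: 272644489/6410 ≈ 42534.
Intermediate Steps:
r = -20779/6410 (r = 62337*(-1/19230) = -20779/6410 ≈ -3.2417)
42531 - r = 42531 - 1*(-20779/6410) = 42531 + 20779/6410 = 272644489/6410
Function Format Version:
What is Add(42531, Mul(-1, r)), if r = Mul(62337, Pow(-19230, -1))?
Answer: Rational(272644489, 6410) ≈ 42534.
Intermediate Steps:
r = Rational(-20779, 6410) (r = Mul(62337, Rational(-1, 19230)) = Rational(-20779, 6410) ≈ -3.2417)
Add(42531, Mul(-1, r)) = Add(42531, Mul(-1, Rational(-20779, 6410))) = Add(42531, Rational(20779, 6410)) = Rational(272644489, 6410)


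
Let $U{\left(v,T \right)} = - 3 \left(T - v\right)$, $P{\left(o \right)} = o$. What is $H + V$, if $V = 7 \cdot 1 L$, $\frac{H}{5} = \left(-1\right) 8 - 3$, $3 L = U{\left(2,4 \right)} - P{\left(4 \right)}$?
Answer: $- \frac{235}{3} \approx -78.333$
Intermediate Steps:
$U{\left(v,T \right)} = - 3 T + 3 v$
$L = - \frac{10}{3}$ ($L = \frac{\left(\left(-3\right) 4 + 3 \cdot 2\right) - 4}{3} = \frac{\left(-12 + 6\right) - 4}{3} = \frac{-6 - 4}{3} = \frac{1}{3} \left(-10\right) = - \frac{10}{3} \approx -3.3333$)
$H = -55$ ($H = 5 \left(\left(-1\right) 8 - 3\right) = 5 \left(-8 - 3\right) = 5 \left(-11\right) = -55$)
$V = - \frac{70}{3}$ ($V = 7 \cdot 1 \left(- \frac{10}{3}\right) = 7 \left(- \frac{10}{3}\right) = - \frac{70}{3} \approx -23.333$)
$H + V = -55 - \frac{70}{3} = - \frac{235}{3}$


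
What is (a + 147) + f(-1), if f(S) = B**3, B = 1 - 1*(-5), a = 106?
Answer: 469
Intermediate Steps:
B = 6 (B = 1 + 5 = 6)
f(S) = 216 (f(S) = 6**3 = 216)
(a + 147) + f(-1) = (106 + 147) + 216 = 253 + 216 = 469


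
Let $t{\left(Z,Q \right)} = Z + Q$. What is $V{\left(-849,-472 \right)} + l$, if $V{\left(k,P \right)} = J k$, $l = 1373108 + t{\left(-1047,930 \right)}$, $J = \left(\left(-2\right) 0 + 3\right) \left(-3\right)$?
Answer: $1380632$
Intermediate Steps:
$t{\left(Z,Q \right)} = Q + Z$
$J = -9$ ($J = \left(0 + 3\right) \left(-3\right) = 3 \left(-3\right) = -9$)
$l = 1372991$ ($l = 1373108 + \left(930 - 1047\right) = 1373108 - 117 = 1372991$)
$V{\left(k,P \right)} = - 9 k$
$V{\left(-849,-472 \right)} + l = \left(-9\right) \left(-849\right) + 1372991 = 7641 + 1372991 = 1380632$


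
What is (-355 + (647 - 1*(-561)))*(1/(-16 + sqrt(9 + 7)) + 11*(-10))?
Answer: -1126813/12 ≈ -93901.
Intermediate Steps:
(-355 + (647 - 1*(-561)))*(1/(-16 + sqrt(9 + 7)) + 11*(-10)) = (-355 + (647 + 561))*(1/(-16 + sqrt(16)) - 110) = (-355 + 1208)*(1/(-16 + 4) - 110) = 853*(1/(-12) - 110) = 853*(-1/12 - 110) = 853*(-1321/12) = -1126813/12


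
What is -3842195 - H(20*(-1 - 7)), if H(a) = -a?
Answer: -3842355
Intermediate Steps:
-3842195 - H(20*(-1 - 7)) = -3842195 - (-1)*20*(-1 - 7) = -3842195 - (-1)*20*(-8) = -3842195 - (-1)*(-160) = -3842195 - 1*160 = -3842195 - 160 = -3842355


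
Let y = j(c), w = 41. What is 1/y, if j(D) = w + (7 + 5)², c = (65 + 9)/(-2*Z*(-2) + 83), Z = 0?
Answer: 1/185 ≈ 0.0054054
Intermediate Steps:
c = 74/83 (c = (65 + 9)/(-2*0*(-2) + 83) = 74/(0*(-2) + 83) = 74/(0 + 83) = 74/83 ≈ 0.89157)
j(D) = 185 (j(D) = 41 + (7 + 5)² = 41 + 12² = 41 + 144 = 185)
y = 185
1/y = 1/185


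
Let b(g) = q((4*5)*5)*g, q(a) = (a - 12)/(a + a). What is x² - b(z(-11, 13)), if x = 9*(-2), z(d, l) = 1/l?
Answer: 105289/325 ≈ 323.97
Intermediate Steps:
q(a) = (-12 + a)/(2*a) (q(a) = (-12 + a)/((2*a)) = (-12 + a)*(1/(2*a)) = (-12 + a)/(2*a))
x = -18
b(g) = 11*g/25 (b(g) = ((-12 + (4*5)*5)/(2*(((4*5)*5))))*g = ((-12 + 20*5)/(2*((20*5))))*g = ((½)*(-12 + 100)/100)*g = ((½)*(1/100)*88)*g = 11*g/25)
x² - b(z(-11, 13)) = (-18)² - 11/(25*13) = 324 - 11/(25*13) = 324 - 1*11/325 = 324 - 11/325 = 105289/325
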